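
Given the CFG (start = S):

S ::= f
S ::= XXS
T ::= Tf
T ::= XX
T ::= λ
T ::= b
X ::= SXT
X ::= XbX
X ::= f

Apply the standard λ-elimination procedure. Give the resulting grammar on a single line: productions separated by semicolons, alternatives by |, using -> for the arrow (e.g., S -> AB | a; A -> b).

Nullable set: {T}.
Drop T -> λ.
T -> Tf: T nullable, giving Tf | f.
X -> SXT: T nullable, giving SX | SXT.
Unchanged (no nullable symbols): S -> XXS; S -> f; T -> XX; T -> b; X -> XbX; X -> f.

S -> f | XXS; T -> b | f | Tf | XX; X -> f | SX | SXT | XbX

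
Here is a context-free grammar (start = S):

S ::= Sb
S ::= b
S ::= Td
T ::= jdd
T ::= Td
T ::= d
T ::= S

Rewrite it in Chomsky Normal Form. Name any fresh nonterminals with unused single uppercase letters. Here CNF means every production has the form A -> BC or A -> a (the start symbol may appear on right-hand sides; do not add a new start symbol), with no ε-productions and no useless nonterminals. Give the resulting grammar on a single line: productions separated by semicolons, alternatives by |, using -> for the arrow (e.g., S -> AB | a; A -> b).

S -> b | SA | TB; A -> b; B -> d; C -> j; D -> BB; T -> b | d | CD | SA | TB

No ε-productions.
After unit-elimination: S -> b | Sb | Td; T -> b | d | Sb | Td | jdd.
TERM: introduce A -> b, B -> d, C -> j and substitute in every rule of length ≥2.
BIN: T -> CBB becomes T -> CD, D -> BB.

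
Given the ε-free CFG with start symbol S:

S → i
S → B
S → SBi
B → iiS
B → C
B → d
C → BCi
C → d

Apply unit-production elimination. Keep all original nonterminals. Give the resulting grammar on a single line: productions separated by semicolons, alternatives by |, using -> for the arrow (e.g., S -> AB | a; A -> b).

S -> d | i | BCi | SBi | iiS; B -> d | BCi | iiS; C -> d | BCi

Unit productions: B->C, S->B.
Unit pairs (A ⇒* B via units): (B,C), (S,B), (S,C).
S: inherits non-unit rules of {B, C, S} → BCi | SBi | d | i | iiS.
B: inherits non-unit rules of {B, C} → BCi | d | iiS.
C: inherits non-unit rules of {C} → BCi | d.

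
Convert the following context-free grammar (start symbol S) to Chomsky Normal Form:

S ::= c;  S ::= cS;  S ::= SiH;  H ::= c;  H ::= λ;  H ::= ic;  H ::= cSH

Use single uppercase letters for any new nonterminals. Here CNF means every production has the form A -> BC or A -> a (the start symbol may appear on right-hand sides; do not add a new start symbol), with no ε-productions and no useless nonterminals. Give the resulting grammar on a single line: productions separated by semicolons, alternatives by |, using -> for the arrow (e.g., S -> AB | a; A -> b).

Nullable: {H}; after ε-elimination: S -> c | Si | cS | SiH; H -> c | cS | ic | cSH.
No unit productions to eliminate.
TERM: introduce A -> c, B -> i and substitute in every rule of length ≥2.
BIN: H -> ASH becomes H -> AC, C -> SH; S -> SBH becomes S -> SD, D -> BH.

S -> c | AS | SB | SD; A -> c; B -> i; C -> SH; D -> BH; H -> c | AC | AS | BA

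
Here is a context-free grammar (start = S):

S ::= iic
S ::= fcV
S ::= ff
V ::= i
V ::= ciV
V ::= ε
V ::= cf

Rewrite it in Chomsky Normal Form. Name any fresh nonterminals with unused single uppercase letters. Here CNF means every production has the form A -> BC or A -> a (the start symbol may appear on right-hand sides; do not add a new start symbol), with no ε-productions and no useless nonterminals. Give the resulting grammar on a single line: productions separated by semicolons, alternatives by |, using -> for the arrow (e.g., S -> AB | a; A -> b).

S -> AA | AB | AD | CE; A -> f; B -> c; C -> i; D -> BV; E -> CB; F -> CV; V -> i | BA | BC | BF

Nullable: {V}; after ε-elimination: S -> fc | ff | fcV | iic; V -> i | cf | ci | ciV.
No unit productions to eliminate.
TERM: introduce B -> c, A -> f, C -> i and substitute in every rule of length ≥2.
BIN: S -> ABV becomes S -> AD, D -> BV; S -> CCB becomes S -> CE, E -> CB; V -> BCV becomes V -> BF, F -> CV.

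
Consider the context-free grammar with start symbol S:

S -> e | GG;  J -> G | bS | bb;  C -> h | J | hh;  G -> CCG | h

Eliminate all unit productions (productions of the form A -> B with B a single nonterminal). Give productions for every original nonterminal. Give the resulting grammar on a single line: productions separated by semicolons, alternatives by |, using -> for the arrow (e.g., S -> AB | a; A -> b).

S -> e | GG; C -> h | bS | bb | hh | CCG; G -> h | CCG; J -> h | bS | bb | CCG

Unit productions: C->J, J->G.
Unit pairs (A ⇒* B via units): (C,G), (C,J), (J,G).
S: inherits non-unit rules of {S} → GG | e.
C: inherits non-unit rules of {C, G, J} → CCG | bS | bb | h | hh.
G: inherits non-unit rules of {G} → CCG | h.
J: inherits non-unit rules of {G, J} → CCG | bS | bb | h.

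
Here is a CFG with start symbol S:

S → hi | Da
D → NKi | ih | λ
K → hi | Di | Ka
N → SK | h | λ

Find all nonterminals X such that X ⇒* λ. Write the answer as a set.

{D, N}

Directly nullable (have an ε-rule): {D, N}.
Not nullable: K, S — each has a terminal in every rule's right-hand side or depends on a non-nullable symbol.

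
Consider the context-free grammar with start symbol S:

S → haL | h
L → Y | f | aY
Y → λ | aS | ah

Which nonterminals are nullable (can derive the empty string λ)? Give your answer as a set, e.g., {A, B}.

Directly nullable (have an ε-rule): {Y}.
L is nullable via L -> Y (every symbol on the right is already known nullable).
Not nullable: S — each has a terminal in every rule's right-hand side or depends on a non-nullable symbol.

{L, Y}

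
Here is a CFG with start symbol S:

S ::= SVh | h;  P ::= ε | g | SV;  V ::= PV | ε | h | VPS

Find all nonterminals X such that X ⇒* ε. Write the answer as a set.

{P, V}

Directly nullable (have an ε-rule): {P, V}.
Not nullable: S — each has a terminal in every rule's right-hand side or depends on a non-nullable symbol.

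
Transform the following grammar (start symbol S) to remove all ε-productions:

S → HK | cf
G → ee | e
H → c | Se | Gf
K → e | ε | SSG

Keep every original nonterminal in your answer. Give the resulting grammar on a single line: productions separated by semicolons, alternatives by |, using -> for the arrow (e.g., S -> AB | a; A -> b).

Nullable set: {K}.
S -> HK: K nullable, giving H | HK.
Drop K -> ε.
Unchanged (no nullable symbols): S -> cf; G -> e; G -> ee; H -> Gf; H -> Se; H -> c; K -> SSG; K -> e.

S -> H | HK | cf; G -> e | ee; H -> c | Gf | Se; K -> e | SSG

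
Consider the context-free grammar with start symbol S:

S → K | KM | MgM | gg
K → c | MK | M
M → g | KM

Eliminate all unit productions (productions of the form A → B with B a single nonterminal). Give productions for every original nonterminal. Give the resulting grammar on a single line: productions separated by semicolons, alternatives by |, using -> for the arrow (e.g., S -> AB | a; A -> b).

Unit productions: K->M, S->K.
Unit pairs (A ⇒* B via units): (K,M), (S,K), (S,M).
S: inherits non-unit rules of {K, M, S} → KM | MK | MgM | c | g | gg.
K: inherits non-unit rules of {K, M} → KM | MK | c | g.
M: inherits non-unit rules of {M} → KM | g.

S -> c | g | KM | MK | gg | MgM; K -> c | g | KM | MK; M -> g | KM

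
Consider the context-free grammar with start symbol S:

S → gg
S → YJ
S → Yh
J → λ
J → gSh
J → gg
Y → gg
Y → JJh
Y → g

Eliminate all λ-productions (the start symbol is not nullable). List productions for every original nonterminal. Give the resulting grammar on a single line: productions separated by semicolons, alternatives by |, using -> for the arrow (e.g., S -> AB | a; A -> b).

Nullable set: {J}.
S -> YJ: J nullable, giving Y | YJ.
Drop J -> λ.
Y -> JJh: J, J nullable, giving JJh | Jh | h.
Unchanged (no nullable symbols): S -> Yh; S -> gg; J -> gSh; J -> gg; Y -> g; Y -> gg.

S -> Y | YJ | Yh | gg; J -> gg | gSh; Y -> g | h | Jh | gg | JJh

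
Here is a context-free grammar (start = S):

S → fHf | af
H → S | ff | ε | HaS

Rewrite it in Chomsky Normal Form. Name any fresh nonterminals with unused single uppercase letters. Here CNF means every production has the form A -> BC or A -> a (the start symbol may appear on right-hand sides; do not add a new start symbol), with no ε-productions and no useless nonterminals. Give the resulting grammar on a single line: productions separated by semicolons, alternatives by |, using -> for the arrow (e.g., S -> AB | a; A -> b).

Nullable: {H}; after ε-elimination: S -> af | ff | fHf; H -> S | aS | ff | HaS.
After unit-elimination: S -> af | ff | fHf; H -> aS | af | ff | HaS | fHf.
TERM: introduce A -> a, B -> f and substitute in every rule of length ≥2.
BIN: H -> BHB becomes H -> BC, C -> HB; H -> HAS becomes H -> HD, D -> AS; S -> BHB becomes S -> BE, E -> HB.

S -> AB | BB | BE; A -> a; B -> f; C -> HB; D -> AS; E -> HB; H -> AB | AS | BB | BC | HD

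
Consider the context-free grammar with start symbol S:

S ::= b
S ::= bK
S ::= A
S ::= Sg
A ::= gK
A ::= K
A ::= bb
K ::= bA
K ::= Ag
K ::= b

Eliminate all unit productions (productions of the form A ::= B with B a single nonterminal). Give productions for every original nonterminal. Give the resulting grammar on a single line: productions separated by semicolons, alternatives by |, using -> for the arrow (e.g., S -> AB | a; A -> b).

Unit productions: A->K, S->A.
Unit pairs (A ⇒* B via units): (A,K), (S,A), (S,K).
S: inherits non-unit rules of {A, K, S} → Ag | Sg | b | bA | bK | bb | gK.
A: inherits non-unit rules of {A, K} → Ag | b | bA | bb | gK.
K: inherits non-unit rules of {K} → Ag | b | bA.

S -> b | Ag | Sg | bA | bK | bb | gK; A -> b | Ag | bA | bb | gK; K -> b | Ag | bA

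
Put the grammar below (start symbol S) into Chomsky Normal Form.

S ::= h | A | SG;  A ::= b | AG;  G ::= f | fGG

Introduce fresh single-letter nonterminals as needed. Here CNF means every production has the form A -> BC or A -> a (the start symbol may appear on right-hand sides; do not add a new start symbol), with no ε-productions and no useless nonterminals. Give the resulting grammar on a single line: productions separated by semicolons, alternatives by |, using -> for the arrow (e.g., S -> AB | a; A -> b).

No ε-productions.
After unit-elimination: S -> b | h | AG | SG; A -> b | AG; G -> f | fGG.
TERM: introduce B -> f and substitute in every rule of length ≥2.
BIN: G -> BGG becomes G -> BC, C -> GG.

S -> b | h | AG | SG; A -> b | AG; B -> f; C -> GG; G -> f | BC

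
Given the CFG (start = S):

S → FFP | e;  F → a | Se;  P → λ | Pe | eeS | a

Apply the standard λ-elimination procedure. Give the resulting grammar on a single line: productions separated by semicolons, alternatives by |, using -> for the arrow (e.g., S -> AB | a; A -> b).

S -> e | FF | FFP; F -> a | Se; P -> a | e | Pe | eeS

Nullable set: {P}.
S -> FFP: P nullable, giving FF | FFP.
Drop P -> λ.
P -> Pe: P nullable, giving Pe | e.
Unchanged (no nullable symbols): S -> e; F -> Se; F -> a; P -> a; P -> eeS.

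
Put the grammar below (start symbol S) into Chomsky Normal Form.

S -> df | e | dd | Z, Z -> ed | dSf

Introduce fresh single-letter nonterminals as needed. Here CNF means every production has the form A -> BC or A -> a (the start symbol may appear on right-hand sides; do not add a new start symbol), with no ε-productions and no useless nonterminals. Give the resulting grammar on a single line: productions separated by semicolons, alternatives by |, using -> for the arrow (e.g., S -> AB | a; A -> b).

No ε-productions.
After unit-elimination: S -> e | dd | df | ed | dSf; Z -> ed | dSf.
TERM: introduce A -> d, C -> e, B -> f and substitute in every rule of length ≥2.
BIN: S -> ASB becomes S -> AD, D -> SB; Z -> ASB becomes Z -> AE, E -> SB.
Drop unreachable/unproductive: Z.

S -> e | AA | AB | AD | CA; A -> d; B -> f; C -> e; D -> SB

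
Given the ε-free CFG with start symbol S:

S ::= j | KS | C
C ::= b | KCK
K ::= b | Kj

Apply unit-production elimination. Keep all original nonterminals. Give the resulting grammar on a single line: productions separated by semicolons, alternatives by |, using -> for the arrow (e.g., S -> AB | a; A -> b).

S -> b | j | KS | KCK; C -> b | KCK; K -> b | Kj

Unit productions: S->C.
Unit pairs (A ⇒* B via units): (S,C).
S: inherits non-unit rules of {C, S} → KCK | KS | b | j.
C: inherits non-unit rules of {C} → KCK | b.
K: inherits non-unit rules of {K} → Kj | b.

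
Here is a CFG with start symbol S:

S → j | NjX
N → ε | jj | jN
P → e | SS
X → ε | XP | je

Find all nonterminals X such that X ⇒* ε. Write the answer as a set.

Directly nullable (have an ε-rule): {N, X}.
Not nullable: P, S — each has a terminal in every rule's right-hand side or depends on a non-nullable symbol.

{N, X}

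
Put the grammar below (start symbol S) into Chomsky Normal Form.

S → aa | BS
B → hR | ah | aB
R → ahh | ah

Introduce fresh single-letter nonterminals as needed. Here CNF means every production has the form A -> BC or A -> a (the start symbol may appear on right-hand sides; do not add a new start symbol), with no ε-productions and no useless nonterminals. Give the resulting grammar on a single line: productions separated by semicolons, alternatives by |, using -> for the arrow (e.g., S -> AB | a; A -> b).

S -> AA | BS; A -> a; B -> AB | AC | CR; C -> h; D -> CC; R -> AC | AD

No ε-productions.
No unit productions to eliminate.
TERM: introduce A -> a, C -> h and substitute in every rule of length ≥2.
BIN: R -> ACC becomes R -> AD, D -> CC.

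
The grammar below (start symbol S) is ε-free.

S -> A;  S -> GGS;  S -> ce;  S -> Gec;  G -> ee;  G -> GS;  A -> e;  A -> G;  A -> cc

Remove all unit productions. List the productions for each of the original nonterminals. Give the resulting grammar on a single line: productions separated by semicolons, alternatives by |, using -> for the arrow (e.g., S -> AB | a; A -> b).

S -> e | GS | cc | ce | ee | GGS | Gec; A -> e | GS | cc | ee; G -> GS | ee

Unit productions: A->G, S->A.
Unit pairs (A ⇒* B via units): (A,G), (S,A), (S,G).
S: inherits non-unit rules of {A, G, S} → GGS | GS | Gec | cc | ce | e | ee.
A: inherits non-unit rules of {A, G} → GS | cc | e | ee.
G: inherits non-unit rules of {G} → GS | ee.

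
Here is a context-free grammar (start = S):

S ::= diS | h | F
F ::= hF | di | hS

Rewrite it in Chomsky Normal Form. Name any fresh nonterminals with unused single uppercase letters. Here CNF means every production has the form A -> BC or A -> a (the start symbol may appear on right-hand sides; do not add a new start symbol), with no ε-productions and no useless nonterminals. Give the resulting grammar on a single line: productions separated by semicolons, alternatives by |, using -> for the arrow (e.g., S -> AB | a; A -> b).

No ε-productions.
After unit-elimination: S -> h | di | hF | hS | diS; F -> di | hF | hS.
TERM: introduce A -> d, C -> h, B -> i and substitute in every rule of length ≥2.
BIN: S -> ABS becomes S -> AD, D -> BS.

S -> h | AB | AD | CF | CS; A -> d; B -> i; C -> h; D -> BS; F -> AB | CF | CS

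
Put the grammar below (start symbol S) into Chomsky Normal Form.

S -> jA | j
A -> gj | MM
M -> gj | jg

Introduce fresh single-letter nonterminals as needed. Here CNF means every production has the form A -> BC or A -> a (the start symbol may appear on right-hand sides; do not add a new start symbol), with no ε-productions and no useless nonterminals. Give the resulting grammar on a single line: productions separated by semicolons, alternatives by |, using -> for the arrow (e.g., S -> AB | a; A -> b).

No ε-productions.
No unit productions to eliminate.
TERM: introduce B -> g, C -> j and substitute in every rule of length ≥2.

S -> j | CA; A -> BC | MM; B -> g; C -> j; M -> BC | CB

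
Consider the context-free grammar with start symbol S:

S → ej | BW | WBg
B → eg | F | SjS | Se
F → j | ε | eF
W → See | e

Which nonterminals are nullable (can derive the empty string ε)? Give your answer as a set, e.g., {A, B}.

Directly nullable (have an ε-rule): {F}.
B is nullable via B -> F (every symbol on the right is already known nullable).
Not nullable: S, W — each has a terminal in every rule's right-hand side or depends on a non-nullable symbol.

{B, F}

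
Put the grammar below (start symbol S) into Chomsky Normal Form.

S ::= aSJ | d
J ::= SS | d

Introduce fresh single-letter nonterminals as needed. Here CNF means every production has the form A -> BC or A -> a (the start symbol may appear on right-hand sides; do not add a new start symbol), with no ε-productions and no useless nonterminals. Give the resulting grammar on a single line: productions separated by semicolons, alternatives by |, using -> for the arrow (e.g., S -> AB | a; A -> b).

S -> d | AB; A -> a; B -> SJ; J -> d | SS

No ε-productions.
No unit productions to eliminate.
TERM: introduce A -> a and substitute in every rule of length ≥2.
BIN: S -> ASJ becomes S -> AB, B -> SJ.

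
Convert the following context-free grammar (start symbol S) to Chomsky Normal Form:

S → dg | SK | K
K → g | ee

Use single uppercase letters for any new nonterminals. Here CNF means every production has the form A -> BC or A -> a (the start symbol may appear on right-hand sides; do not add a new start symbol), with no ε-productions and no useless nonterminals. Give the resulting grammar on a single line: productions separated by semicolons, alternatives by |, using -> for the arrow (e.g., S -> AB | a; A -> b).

S -> g | AA | BC | SK; A -> e; B -> d; C -> g; K -> g | AA

No ε-productions.
After unit-elimination: S -> g | SK | dg | ee; K -> g | ee.
TERM: introduce B -> d, A -> e, C -> g and substitute in every rule of length ≥2.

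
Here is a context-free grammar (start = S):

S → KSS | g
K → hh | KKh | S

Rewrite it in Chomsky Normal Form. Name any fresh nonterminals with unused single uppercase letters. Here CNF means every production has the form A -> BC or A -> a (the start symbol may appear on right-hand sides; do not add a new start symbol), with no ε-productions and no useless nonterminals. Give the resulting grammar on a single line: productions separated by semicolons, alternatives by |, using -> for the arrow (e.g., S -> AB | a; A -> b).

S -> g | KD; A -> h; B -> KA; C -> SS; D -> SS; K -> g | AA | KB | KC

No ε-productions.
After unit-elimination: S -> g | KSS; K -> g | hh | KKh | KSS.
TERM: introduce A -> h and substitute in every rule of length ≥2.
BIN: K -> KKA becomes K -> KB, B -> KA; K -> KSS becomes K -> KC, C -> SS; S -> KSS becomes S -> KD, D -> SS.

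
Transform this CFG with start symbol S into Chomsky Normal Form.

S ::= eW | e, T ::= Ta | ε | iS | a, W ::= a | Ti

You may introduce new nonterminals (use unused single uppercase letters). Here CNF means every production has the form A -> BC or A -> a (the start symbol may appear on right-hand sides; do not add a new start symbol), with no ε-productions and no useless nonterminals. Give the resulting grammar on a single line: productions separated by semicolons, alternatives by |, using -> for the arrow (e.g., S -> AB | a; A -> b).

S -> e | AW; A -> e; B -> a; C -> i; T -> a | CS | TB; W -> a | i | TC

Nullable: {T}; after ε-elimination: S -> e | eW; T -> a | Ta | iS; W -> a | i | Ti.
No unit productions to eliminate.
TERM: introduce B -> a, A -> e, C -> i and substitute in every rule of length ≥2.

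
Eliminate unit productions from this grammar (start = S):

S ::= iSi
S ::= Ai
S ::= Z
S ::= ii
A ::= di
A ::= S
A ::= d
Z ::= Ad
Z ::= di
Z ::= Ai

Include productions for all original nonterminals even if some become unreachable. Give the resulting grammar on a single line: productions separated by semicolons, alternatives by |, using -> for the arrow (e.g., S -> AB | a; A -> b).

S -> Ad | Ai | di | ii | iSi; A -> d | Ad | Ai | di | ii | iSi; Z -> Ad | Ai | di

Unit productions: A->S, S->Z.
Unit pairs (A ⇒* B via units): (A,S), (A,Z), (S,Z).
S: inherits non-unit rules of {S, Z} → Ad | Ai | di | iSi | ii.
A: inherits non-unit rules of {A, S, Z} → Ad | Ai | d | di | iSi | ii.
Z: inherits non-unit rules of {Z} → Ad | Ai | di.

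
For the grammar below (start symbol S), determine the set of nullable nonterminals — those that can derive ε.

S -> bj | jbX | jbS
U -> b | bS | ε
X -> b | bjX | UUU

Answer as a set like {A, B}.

{U, X}

Directly nullable (have an ε-rule): {U}.
X is nullable via X -> UUU (every symbol on the right is already known nullable).
Not nullable: S — each has a terminal in every rule's right-hand side or depends on a non-nullable symbol.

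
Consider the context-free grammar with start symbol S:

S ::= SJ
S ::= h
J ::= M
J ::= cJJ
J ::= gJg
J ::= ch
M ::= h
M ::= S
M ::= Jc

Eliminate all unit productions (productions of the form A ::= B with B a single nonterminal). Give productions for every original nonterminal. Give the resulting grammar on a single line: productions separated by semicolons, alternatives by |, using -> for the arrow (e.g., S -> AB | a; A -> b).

S -> h | SJ; J -> h | Jc | SJ | ch | cJJ | gJg; M -> h | Jc | SJ

Unit productions: J->M, M->S.
Unit pairs (A ⇒* B via units): (J,M), (J,S), (M,S).
S: inherits non-unit rules of {S} → SJ | h.
J: inherits non-unit rules of {J, M, S} → Jc | SJ | cJJ | ch | gJg | h.
M: inherits non-unit rules of {M, S} → Jc | SJ | h.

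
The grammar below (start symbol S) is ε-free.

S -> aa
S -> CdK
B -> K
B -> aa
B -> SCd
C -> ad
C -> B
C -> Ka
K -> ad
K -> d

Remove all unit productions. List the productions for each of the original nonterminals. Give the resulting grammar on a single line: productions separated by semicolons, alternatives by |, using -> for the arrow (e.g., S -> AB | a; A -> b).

Unit productions: B->K, C->B.
Unit pairs (A ⇒* B via units): (B,K), (C,B), (C,K).
S: inherits non-unit rules of {S} → CdK | aa.
B: inherits non-unit rules of {B, K} → SCd | aa | ad | d.
C: inherits non-unit rules of {B, C, K} → Ka | SCd | aa | ad | d.
K: inherits non-unit rules of {K} → ad | d.

S -> aa | CdK; B -> d | aa | ad | SCd; C -> d | Ka | aa | ad | SCd; K -> d | ad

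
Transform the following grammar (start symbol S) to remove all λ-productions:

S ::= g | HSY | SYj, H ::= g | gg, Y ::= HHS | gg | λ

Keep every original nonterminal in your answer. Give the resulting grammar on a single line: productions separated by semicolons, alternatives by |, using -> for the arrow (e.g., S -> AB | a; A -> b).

S -> g | HS | Sj | HSY | SYj; H -> g | gg; Y -> gg | HHS

Nullable set: {Y}.
S -> HSY: Y nullable, giving HS | HSY.
S -> SYj: Y nullable, giving SYj | Sj.
Drop Y -> λ.
Unchanged (no nullable symbols): S -> g; H -> g; H -> gg; Y -> HHS; Y -> gg.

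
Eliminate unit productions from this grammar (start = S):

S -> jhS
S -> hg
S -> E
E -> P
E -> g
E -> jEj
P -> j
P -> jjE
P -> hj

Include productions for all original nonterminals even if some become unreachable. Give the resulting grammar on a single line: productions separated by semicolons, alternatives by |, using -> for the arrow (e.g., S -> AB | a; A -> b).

S -> g | j | hg | hj | jEj | jhS | jjE; E -> g | j | hj | jEj | jjE; P -> j | hj | jjE

Unit productions: E->P, S->E.
Unit pairs (A ⇒* B via units): (E,P), (S,E), (S,P).
S: inherits non-unit rules of {E, P, S} → g | hg | hj | j | jEj | jhS | jjE.
E: inherits non-unit rules of {E, P} → g | hj | j | jEj | jjE.
P: inherits non-unit rules of {P} → hj | j | jjE.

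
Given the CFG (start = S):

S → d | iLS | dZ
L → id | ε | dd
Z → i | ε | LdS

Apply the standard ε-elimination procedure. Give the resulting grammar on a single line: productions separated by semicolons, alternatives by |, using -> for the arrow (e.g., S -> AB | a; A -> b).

Nullable set: {L, Z}.
S -> dZ: Z nullable, giving d | dZ.
S -> iLS: L nullable, giving iLS | iS.
Drop L -> ε.
Drop Z -> ε.
Z -> LdS: L nullable, giving LdS | dS.
Unchanged (no nullable symbols): S -> d; L -> dd; L -> id; Z -> i.

S -> d | dZ | iS | iLS; L -> dd | id; Z -> i | dS | LdS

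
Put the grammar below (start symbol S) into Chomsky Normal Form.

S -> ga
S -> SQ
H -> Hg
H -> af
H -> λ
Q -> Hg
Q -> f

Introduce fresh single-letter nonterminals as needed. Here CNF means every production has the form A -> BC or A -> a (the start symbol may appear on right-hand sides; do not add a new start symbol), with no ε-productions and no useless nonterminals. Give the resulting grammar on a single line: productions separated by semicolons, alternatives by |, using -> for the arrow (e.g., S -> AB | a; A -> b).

Nullable: {H}; after ε-elimination: S -> SQ | ga; H -> g | Hg | af; Q -> f | g | Hg.
No unit productions to eliminate.
TERM: introduce B -> a, C -> f, A -> g and substitute in every rule of length ≥2.

S -> AB | SQ; A -> g; B -> a; C -> f; H -> g | BC | HA; Q -> f | g | HA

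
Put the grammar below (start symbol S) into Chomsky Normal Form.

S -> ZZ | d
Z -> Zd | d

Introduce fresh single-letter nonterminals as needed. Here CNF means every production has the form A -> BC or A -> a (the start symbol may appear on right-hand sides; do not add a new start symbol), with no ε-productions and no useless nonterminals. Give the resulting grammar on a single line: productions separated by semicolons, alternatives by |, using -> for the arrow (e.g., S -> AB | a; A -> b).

S -> d | ZZ; A -> d; Z -> d | ZA

No ε-productions.
No unit productions to eliminate.
TERM: introduce A -> d and substitute in every rule of length ≥2.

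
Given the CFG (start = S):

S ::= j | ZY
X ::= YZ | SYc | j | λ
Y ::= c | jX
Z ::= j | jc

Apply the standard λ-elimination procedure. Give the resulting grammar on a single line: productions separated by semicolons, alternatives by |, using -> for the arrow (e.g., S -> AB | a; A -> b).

Nullable set: {X}.
Drop X -> λ.
Y -> jX: X nullable, giving j | jX.
Unchanged (no nullable symbols): S -> ZY; S -> j; X -> SYc; X -> YZ; X -> j; Y -> c; Z -> j; Z -> jc.

S -> j | ZY; X -> j | YZ | SYc; Y -> c | j | jX; Z -> j | jc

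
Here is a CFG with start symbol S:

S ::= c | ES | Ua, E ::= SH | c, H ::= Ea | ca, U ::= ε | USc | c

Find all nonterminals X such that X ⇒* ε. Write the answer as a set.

Directly nullable (have an ε-rule): {U}.
Not nullable: E, H, S — each has a terminal in every rule's right-hand side or depends on a non-nullable symbol.

{U}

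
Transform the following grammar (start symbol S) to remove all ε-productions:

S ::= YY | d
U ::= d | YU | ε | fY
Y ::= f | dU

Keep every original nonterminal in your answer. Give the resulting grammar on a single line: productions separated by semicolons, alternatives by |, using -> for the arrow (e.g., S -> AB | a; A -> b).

S -> d | YY; U -> Y | d | YU | fY; Y -> d | f | dU

Nullable set: {U}.
Drop U -> ε.
U -> YU: U nullable, giving Y | YU.
Y -> dU: U nullable, giving d | dU.
Unchanged (no nullable symbols): S -> YY; S -> d; U -> d; U -> fY; Y -> f.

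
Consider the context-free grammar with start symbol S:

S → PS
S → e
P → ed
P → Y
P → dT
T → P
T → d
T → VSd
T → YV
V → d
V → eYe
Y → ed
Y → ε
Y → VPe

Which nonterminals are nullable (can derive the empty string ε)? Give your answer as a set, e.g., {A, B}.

{P, T, Y}

Directly nullable (have an ε-rule): {Y}.
P is nullable via P -> Y (every symbol on the right is already known nullable).
T is nullable via T -> P (every symbol on the right is already known nullable).
Not nullable: S, V — each has a terminal in every rule's right-hand side or depends on a non-nullable symbol.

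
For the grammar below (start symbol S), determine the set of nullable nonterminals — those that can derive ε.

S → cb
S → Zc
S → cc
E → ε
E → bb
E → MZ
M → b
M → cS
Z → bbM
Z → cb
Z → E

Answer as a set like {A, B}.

Directly nullable (have an ε-rule): {E}.
Z is nullable via Z -> E (every symbol on the right is already known nullable).
Not nullable: M, S — each has a terminal in every rule's right-hand side or depends on a non-nullable symbol.

{E, Z}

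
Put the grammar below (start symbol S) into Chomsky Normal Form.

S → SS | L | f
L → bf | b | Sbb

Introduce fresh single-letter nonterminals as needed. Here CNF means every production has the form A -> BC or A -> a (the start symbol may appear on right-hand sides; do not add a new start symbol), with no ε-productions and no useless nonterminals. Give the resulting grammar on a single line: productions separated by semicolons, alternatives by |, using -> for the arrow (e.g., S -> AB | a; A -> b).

No ε-productions.
After unit-elimination: S -> b | f | SS | bf | Sbb; L -> b | bf | Sbb.
TERM: introduce A -> b, B -> f and substitute in every rule of length ≥2.
BIN: L -> SAA becomes L -> SC, C -> AA; S -> SAA becomes S -> SD, D -> AA.
Drop unreachable/unproductive: L.

S -> b | f | AB | SD | SS; A -> b; B -> f; D -> AA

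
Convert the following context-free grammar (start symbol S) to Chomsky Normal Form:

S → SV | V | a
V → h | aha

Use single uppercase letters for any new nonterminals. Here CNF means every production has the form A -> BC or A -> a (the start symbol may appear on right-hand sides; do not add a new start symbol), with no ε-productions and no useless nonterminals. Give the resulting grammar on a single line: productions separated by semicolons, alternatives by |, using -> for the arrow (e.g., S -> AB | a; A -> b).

No ε-productions.
After unit-elimination: S -> a | h | SV | aha; V -> h | aha.
TERM: introduce A -> a, B -> h and substitute in every rule of length ≥2.
BIN: S -> ABA becomes S -> AC, C -> BA; V -> ABA becomes V -> AD, D -> BA.

S -> a | h | AC | SV; A -> a; B -> h; C -> BA; D -> BA; V -> h | AD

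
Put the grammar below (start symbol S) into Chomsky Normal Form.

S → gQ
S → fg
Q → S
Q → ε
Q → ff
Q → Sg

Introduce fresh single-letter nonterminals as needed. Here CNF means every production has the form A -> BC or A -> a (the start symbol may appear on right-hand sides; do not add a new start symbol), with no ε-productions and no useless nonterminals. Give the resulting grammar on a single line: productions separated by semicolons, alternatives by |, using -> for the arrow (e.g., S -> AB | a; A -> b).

S -> g | AQ | BA; A -> g; B -> f; Q -> g | AQ | BA | BB | SA

Nullable: {Q}; after ε-elimination: S -> g | fg | gQ; Q -> S | Sg | ff.
After unit-elimination: S -> g | fg | gQ; Q -> g | Sg | ff | fg | gQ.
TERM: introduce B -> f, A -> g and substitute in every rule of length ≥2.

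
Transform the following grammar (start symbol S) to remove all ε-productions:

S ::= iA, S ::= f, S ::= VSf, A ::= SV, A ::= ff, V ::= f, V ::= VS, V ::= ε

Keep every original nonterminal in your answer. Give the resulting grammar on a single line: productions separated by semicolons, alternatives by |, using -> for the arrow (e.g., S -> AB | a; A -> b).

S -> f | Sf | iA | VSf; A -> S | SV | ff; V -> S | f | VS

Nullable set: {V}.
S -> VSf: V nullable, giving Sf | VSf.
A -> SV: V nullable, giving S | SV.
Drop V -> ε.
V -> VS: V nullable, giving S | VS.
Unchanged (no nullable symbols): S -> f; S -> iA; A -> ff; V -> f.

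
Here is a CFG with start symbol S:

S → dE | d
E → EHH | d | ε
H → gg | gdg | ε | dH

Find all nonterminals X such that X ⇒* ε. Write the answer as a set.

Directly nullable (have an ε-rule): {E, H}.
Not nullable: S — each has a terminal in every rule's right-hand side or depends on a non-nullable symbol.

{E, H}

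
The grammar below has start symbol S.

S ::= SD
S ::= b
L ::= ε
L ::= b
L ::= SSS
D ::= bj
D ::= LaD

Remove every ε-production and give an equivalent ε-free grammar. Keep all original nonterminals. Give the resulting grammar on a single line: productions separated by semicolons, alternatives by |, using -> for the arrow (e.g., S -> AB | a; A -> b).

S -> b | SD; D -> aD | bj | LaD; L -> b | SSS

Nullable set: {L}.
D -> LaD: L nullable, giving LaD | aD.
Drop L -> ε.
Unchanged (no nullable symbols): S -> SD; S -> b; D -> bj; L -> SSS; L -> b.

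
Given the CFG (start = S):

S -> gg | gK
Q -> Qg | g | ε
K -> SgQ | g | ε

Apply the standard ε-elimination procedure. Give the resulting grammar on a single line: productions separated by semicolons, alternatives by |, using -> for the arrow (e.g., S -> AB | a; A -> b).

S -> g | gK | gg; K -> g | Sg | SgQ; Q -> g | Qg

Nullable set: {K, Q}.
S -> gK: K nullable, giving g | gK.
Drop K -> ε.
K -> SgQ: Q nullable, giving Sg | SgQ.
Drop Q -> ε.
Q -> Qg: Q nullable, giving Qg | g.
Unchanged (no nullable symbols): S -> gg; K -> g; Q -> g.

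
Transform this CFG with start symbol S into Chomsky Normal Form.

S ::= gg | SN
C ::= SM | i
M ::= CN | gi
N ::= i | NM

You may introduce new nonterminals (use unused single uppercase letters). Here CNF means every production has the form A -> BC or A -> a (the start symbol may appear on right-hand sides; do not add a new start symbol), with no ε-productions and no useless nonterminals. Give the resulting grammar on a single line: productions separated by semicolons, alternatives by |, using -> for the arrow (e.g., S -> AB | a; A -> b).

S -> AA | SN; A -> g; B -> i; C -> i | SM; M -> AB | CN; N -> i | NM

No ε-productions.
No unit productions to eliminate.
TERM: introduce A -> g, B -> i and substitute in every rule of length ≥2.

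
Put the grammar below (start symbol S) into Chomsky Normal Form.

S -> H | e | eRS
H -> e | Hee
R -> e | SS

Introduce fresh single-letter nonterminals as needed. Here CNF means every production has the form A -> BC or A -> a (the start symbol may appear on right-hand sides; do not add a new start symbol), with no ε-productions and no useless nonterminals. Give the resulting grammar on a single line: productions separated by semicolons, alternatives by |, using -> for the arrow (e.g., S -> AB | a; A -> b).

No ε-productions.
After unit-elimination: S -> e | Hee | eRS; H -> e | Hee; R -> e | SS.
TERM: introduce A -> e and substitute in every rule of length ≥2.
BIN: H -> HAA becomes H -> HB, B -> AA; S -> ARS becomes S -> AC, C -> RS; S -> HAA becomes S -> HD, D -> AA.

S -> e | AC | HD; A -> e; B -> AA; C -> RS; D -> AA; H -> e | HB; R -> e | SS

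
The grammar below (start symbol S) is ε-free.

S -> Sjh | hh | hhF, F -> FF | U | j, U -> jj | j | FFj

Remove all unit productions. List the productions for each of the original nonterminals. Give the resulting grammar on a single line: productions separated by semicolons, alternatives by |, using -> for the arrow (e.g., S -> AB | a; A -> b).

Unit productions: F->U.
Unit pairs (A ⇒* B via units): (F,U).
S: inherits non-unit rules of {S} → Sjh | hh | hhF.
F: inherits non-unit rules of {F, U} → FF | FFj | j | jj.
U: inherits non-unit rules of {U} → FFj | j | jj.

S -> hh | Sjh | hhF; F -> j | FF | jj | FFj; U -> j | jj | FFj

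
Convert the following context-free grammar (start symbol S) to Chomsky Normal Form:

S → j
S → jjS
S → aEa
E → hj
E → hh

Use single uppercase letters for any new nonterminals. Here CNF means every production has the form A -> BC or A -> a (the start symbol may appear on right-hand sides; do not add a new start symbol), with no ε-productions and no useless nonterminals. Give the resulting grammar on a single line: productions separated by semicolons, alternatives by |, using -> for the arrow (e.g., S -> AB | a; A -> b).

S -> j | BD | CF; A -> h; B -> j; C -> a; D -> BS; E -> AA | AB; F -> EC

No ε-productions.
No unit productions to eliminate.
TERM: introduce C -> a, A -> h, B -> j and substitute in every rule of length ≥2.
BIN: S -> BBS becomes S -> BD, D -> BS; S -> CEC becomes S -> CF, F -> EC.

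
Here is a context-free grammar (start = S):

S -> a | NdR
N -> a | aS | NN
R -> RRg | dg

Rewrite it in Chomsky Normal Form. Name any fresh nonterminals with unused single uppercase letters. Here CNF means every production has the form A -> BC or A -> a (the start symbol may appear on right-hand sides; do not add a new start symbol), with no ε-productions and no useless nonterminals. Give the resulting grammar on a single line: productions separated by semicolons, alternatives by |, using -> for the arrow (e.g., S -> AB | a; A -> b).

No ε-productions.
No unit productions to eliminate.
TERM: introduce A -> a, C -> d, B -> g and substitute in every rule of length ≥2.
BIN: R -> RRB becomes R -> RD, D -> RB; S -> NCR becomes S -> NE, E -> CR.

S -> a | NE; A -> a; B -> g; C -> d; D -> RB; E -> CR; N -> a | AS | NN; R -> CB | RD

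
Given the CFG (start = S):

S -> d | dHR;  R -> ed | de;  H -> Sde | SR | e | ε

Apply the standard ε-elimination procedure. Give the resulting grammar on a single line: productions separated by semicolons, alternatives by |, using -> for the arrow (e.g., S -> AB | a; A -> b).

S -> d | dR | dHR; H -> e | SR | Sde; R -> de | ed

Nullable set: {H}.
S -> dHR: H nullable, giving dHR | dR.
Drop H -> ε.
Unchanged (no nullable symbols): S -> d; H -> SR; H -> Sde; H -> e; R -> de; R -> ed.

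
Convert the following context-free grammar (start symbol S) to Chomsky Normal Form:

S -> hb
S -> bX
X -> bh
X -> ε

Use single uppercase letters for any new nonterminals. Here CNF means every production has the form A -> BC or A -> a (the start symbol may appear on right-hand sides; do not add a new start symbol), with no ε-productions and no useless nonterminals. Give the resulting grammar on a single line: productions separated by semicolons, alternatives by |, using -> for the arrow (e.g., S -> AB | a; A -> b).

S -> b | AX | BA; A -> b; B -> h; X -> AB

Nullable: {X}; after ε-elimination: S -> b | bX | hb; X -> bh.
No unit productions to eliminate.
TERM: introduce A -> b, B -> h and substitute in every rule of length ≥2.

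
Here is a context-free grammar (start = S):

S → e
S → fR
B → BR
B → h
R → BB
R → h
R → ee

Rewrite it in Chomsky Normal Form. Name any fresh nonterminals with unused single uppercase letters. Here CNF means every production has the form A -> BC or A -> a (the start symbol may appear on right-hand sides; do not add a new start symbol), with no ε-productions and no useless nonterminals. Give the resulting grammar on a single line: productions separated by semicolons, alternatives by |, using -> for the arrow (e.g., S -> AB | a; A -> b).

No ε-productions.
No unit productions to eliminate.
TERM: introduce A -> e, C -> f and substitute in every rule of length ≥2.

S -> e | CR; A -> e; B -> h | BR; C -> f; R -> h | AA | BB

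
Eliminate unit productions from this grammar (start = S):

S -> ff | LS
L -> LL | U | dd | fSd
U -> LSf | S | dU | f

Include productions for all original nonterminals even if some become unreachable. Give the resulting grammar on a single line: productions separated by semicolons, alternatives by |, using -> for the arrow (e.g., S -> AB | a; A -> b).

Unit productions: L->U, U->S.
Unit pairs (A ⇒* B via units): (L,S), (L,U), (U,S).
S: inherits non-unit rules of {S} → LS | ff.
L: inherits non-unit rules of {L, S, U} → LL | LS | LSf | dU | dd | f | fSd | ff.
U: inherits non-unit rules of {S, U} → LS | LSf | dU | f | ff.

S -> LS | ff; L -> f | LL | LS | dU | dd | ff | LSf | fSd; U -> f | LS | dU | ff | LSf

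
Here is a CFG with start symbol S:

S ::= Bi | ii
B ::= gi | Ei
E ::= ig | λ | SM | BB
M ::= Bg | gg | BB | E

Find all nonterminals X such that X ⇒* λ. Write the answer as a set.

{E, M}

Directly nullable (have an ε-rule): {E}.
M is nullable via M -> E (every symbol on the right is already known nullable).
Not nullable: B, S — each has a terminal in every rule's right-hand side or depends on a non-nullable symbol.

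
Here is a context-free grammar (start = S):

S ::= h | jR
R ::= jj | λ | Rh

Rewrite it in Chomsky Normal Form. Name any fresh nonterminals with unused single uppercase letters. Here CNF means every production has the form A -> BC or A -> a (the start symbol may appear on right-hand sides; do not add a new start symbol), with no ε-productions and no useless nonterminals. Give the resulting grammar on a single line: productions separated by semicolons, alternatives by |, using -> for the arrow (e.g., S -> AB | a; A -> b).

S -> h | j | BR; A -> h; B -> j; R -> h | BB | RA

Nullable: {R}; after ε-elimination: S -> h | j | jR; R -> h | Rh | jj.
No unit productions to eliminate.
TERM: introduce A -> h, B -> j and substitute in every rule of length ≥2.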